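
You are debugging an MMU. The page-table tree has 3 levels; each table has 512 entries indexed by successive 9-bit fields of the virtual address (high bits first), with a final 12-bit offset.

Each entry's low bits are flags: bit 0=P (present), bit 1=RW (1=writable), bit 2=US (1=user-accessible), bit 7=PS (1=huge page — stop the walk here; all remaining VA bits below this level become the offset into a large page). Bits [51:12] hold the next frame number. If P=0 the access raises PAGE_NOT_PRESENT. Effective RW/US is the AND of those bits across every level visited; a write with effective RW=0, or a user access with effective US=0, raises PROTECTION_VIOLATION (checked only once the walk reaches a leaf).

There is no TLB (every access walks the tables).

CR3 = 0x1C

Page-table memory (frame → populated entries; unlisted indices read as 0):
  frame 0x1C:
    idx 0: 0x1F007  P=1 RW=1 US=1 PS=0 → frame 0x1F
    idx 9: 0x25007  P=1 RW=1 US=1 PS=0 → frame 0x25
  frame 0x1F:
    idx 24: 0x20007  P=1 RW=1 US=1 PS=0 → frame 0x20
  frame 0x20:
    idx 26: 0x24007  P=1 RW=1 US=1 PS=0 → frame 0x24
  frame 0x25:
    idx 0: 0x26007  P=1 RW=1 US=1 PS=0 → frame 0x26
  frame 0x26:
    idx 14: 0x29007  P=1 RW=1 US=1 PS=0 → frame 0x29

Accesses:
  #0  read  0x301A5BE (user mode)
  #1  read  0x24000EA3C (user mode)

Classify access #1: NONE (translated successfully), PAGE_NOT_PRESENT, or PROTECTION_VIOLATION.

Per-access translation:
#0 VA=0x301A5BE (r,user):
  L0 @0x1C[0] → 0x1F007  P=1,RW=1,US=1,PS=0
  L1 @0x1F[24] → 0x20007  P=1,RW=1,US=1,PS=0
  L2 @0x20[26] → 0x24007  P=1,RW=1,US=1,PS=0
  ✓ 0x245BE  — 3 lookups
#1 VA=0x24000EA3C (r,user):
  L0 @0x1C[9] → 0x25007  P=1,RW=1,US=1,PS=0
  L1 @0x25[0] → 0x26007  P=1,RW=1,US=1,PS=0
  L2 @0x26[14] → 0x29007  P=1,RW=1,US=1,PS=0
  ✓ 0x29A3C  — 3 lookups

Access #1 fault: NONE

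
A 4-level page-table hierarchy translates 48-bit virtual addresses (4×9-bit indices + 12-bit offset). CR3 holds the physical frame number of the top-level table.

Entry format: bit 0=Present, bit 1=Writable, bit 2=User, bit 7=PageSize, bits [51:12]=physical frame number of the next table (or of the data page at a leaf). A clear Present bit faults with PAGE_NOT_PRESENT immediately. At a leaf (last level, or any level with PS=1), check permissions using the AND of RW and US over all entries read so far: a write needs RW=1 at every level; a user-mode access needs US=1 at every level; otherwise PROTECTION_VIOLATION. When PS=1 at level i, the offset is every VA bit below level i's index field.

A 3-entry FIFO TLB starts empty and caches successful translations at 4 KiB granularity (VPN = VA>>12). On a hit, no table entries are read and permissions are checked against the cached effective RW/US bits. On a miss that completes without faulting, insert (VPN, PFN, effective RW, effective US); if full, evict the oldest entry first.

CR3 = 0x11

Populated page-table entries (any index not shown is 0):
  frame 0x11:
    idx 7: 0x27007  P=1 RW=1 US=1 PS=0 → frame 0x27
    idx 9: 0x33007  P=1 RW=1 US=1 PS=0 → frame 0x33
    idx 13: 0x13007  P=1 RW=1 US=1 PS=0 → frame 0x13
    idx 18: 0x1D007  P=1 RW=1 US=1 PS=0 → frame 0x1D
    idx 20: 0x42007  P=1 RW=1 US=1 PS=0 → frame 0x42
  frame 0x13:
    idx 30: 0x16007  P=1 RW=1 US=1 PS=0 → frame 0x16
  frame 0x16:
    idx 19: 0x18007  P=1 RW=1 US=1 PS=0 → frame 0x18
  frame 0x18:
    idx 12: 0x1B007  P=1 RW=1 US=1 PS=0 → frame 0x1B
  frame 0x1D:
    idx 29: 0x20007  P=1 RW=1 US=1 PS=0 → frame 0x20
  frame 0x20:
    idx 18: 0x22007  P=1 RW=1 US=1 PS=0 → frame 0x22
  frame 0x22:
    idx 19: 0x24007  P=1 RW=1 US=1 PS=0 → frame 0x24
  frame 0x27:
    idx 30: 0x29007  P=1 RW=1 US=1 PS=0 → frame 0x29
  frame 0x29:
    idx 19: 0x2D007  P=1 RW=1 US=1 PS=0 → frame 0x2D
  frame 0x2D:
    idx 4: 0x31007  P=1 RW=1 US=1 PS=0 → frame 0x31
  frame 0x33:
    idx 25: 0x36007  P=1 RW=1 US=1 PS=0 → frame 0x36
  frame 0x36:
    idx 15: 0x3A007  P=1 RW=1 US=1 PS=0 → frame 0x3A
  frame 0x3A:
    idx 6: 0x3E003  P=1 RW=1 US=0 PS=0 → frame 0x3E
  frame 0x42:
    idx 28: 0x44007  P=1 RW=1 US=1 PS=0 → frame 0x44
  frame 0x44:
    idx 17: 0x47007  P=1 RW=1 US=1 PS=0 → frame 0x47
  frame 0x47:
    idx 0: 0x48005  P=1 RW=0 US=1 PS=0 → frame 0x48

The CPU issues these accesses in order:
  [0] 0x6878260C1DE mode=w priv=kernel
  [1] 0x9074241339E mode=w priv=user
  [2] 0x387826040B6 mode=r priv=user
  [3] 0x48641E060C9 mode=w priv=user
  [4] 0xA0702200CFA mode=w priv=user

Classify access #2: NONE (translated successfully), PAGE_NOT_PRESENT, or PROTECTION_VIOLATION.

Walk each access:
#0 VA=0x6878260C1DE (w,kernel):
  L0 @0x11[13] → 0x13007  P=1,RW=1,US=1,PS=0
  L1 @0x13[30] → 0x16007  P=1,RW=1,US=1,PS=0
  L2 @0x16[19] → 0x18007  P=1,RW=1,US=1,PS=0
  L3 @0x18[12] → 0x1B007  P=1,RW=1,US=1,PS=0
  → PA=0x1B1DE  (4 entries read)
#1 VA=0x9074241339E (w,user):
  L0 @0x11[18] → 0x1D007  P=1,RW=1,US=1,PS=0
  L1 @0x1D[29] → 0x20007  P=1,RW=1,US=1,PS=0
  L2 @0x20[18] → 0x22007  P=1,RW=1,US=1,PS=0
  L3 @0x22[19] → 0x24007  P=1,RW=1,US=1,PS=0
  → PA=0x2439E  (4 entries read)
#2 VA=0x387826040B6 (r,user):
  L0 @0x11[7] → 0x27007  P=1,RW=1,US=1,PS=0
  L1 @0x27[30] → 0x29007  P=1,RW=1,US=1,PS=0
  L2 @0x29[19] → 0x2D007  P=1,RW=1,US=1,PS=0
  L3 @0x2D[4] → 0x31007  P=1,RW=1,US=1,PS=0
  → PA=0x310B6  (4 entries read)
#3 VA=0x48641E060C9 (w,user):
  L0 @0x11[9] → 0x33007  P=1,RW=1,US=1,PS=0
  L1 @0x33[25] → 0x36007  P=1,RW=1,US=1,PS=0
  L2 @0x36[15] → 0x3A007  P=1,RW=1,US=1,PS=0
  L3 @0x3A[6] → 0x3E003  P=1,RW=1,US=0,PS=0
  ✗ PROTECTION_VIOLATION  [4 reads]
#4 VA=0xA0702200CFA (w,user):
  L0 @0x11[20] → 0x42007  P=1,RW=1,US=1,PS=0
  L1 @0x42[28] → 0x44007  P=1,RW=1,US=1,PS=0
  L2 @0x44[17] → 0x47007  P=1,RW=1,US=1,PS=0
  L3 @0x47[0] → 0x48005  P=1,RW=0,US=1,PS=0
  ✗ PROTECTION_VIOLATION  [4 reads]

Access #2 fault: NONE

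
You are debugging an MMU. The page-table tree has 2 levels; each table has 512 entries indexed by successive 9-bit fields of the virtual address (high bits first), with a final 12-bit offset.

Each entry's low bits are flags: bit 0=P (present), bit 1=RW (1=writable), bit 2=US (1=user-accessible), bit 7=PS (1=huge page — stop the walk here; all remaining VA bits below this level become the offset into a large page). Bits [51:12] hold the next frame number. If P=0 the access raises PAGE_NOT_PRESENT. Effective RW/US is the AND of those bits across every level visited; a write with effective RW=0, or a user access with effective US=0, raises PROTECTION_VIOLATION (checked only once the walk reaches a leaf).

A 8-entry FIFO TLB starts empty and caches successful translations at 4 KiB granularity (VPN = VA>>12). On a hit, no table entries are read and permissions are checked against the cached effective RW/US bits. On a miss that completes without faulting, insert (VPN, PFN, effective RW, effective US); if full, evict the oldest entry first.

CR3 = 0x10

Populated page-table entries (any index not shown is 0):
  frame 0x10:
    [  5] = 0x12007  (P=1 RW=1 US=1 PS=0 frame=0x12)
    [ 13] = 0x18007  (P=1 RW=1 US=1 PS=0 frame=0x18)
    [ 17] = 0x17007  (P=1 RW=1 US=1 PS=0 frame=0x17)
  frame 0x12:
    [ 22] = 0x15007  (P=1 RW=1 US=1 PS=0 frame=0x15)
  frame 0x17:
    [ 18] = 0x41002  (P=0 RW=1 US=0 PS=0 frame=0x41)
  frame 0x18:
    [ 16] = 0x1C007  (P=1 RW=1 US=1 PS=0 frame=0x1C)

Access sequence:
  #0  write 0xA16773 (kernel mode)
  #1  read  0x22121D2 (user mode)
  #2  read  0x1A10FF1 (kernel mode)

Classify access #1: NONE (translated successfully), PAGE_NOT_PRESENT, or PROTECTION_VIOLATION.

Trace:
#0 VA=0xA16773 (w,kernel):
  [0] read 0x10 idx=5: raw=0x12007 flags P=1 W=1 U=1 S=0
  [1] read 0x12 idx=22: raw=0x15007 flags P=1 W=1 U=1 S=0
  ✓ 0x15773  — 2 lookups
#1 VA=0x22121D2 (r,user):
  [0] read 0x10 idx=17: raw=0x17007 flags P=1 W=1 U=1 S=0
  [1] read 0x17 idx=18: raw=0x41002 flags P=0 W=1 U=0 S=0
  ⇒ fault: PAGE_NOT_PRESENT  — 2 lookups
#2 VA=0x1A10FF1 (r,kernel):
  [0] read 0x10 idx=13: raw=0x18007 flags P=1 W=1 U=1 S=0
  [1] read 0x18 idx=16: raw=0x1C007 flags P=1 W=1 U=1 S=0
  ✓ 0x1CFF1  — 2 lookups

Access #1 fault: PAGE_NOT_PRESENT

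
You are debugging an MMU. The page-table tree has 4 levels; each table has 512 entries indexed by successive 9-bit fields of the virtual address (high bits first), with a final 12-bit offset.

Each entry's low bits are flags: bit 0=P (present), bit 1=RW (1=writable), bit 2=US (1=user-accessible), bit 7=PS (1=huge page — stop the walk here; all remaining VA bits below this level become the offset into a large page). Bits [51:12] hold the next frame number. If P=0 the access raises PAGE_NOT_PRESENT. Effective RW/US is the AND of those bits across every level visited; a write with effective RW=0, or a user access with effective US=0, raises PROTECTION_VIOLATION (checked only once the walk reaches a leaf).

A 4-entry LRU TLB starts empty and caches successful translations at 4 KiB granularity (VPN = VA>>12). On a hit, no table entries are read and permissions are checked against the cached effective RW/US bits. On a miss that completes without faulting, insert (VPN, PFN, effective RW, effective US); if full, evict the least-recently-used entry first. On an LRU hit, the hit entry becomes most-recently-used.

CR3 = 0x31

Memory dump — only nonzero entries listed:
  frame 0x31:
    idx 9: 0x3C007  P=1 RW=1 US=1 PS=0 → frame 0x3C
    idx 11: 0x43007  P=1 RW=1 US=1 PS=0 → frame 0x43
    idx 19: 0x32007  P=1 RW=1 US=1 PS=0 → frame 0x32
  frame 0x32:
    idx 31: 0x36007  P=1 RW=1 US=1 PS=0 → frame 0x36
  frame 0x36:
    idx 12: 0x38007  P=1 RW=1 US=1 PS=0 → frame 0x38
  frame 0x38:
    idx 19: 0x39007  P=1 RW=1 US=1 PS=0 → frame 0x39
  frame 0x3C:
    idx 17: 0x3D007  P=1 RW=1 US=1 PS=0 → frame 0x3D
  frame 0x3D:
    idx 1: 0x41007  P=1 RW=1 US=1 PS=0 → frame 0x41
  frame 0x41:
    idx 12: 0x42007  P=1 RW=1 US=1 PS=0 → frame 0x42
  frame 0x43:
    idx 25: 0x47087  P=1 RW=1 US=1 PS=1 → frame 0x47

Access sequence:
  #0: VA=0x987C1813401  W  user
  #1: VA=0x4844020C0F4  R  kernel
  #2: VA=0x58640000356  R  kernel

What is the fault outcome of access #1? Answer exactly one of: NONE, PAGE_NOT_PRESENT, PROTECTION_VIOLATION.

Per-access translation:
#0 VA=0x987C1813401 (w,user):
  L0 @0x31[19] → 0x32007  P=1,RW=1,US=1,PS=0
  L1 @0x32[31] → 0x36007  P=1,RW=1,US=1,PS=0
  L2 @0x36[12] → 0x38007  P=1,RW=1,US=1,PS=0
  L3 @0x38[19] → 0x39007  P=1,RW=1,US=1,PS=0
  ✓ 0x39401  — 4 lookups
#1 VA=0x4844020C0F4 (r,kernel):
  L0 @0x31[9] → 0x3C007  P=1,RW=1,US=1,PS=0
  L1 @0x3C[17] → 0x3D007  P=1,RW=1,US=1,PS=0
  L2 @0x3D[1] → 0x41007  P=1,RW=1,US=1,PS=0
  L3 @0x41[12] → 0x42007  P=1,RW=1,US=1,PS=0
  ✓ 0x420F4  — 4 lookups
#2 VA=0x58640000356 (r,kernel):
  L0 @0x31[11] → 0x43007  P=1,RW=1,US=1,PS=0
  L1 @0x43[25] → 0x47087  P=1,RW=1,US=1,PS=1
  ✓ 0x47356 (huge @L1)  — 2 lookups

Access #1 fault: NONE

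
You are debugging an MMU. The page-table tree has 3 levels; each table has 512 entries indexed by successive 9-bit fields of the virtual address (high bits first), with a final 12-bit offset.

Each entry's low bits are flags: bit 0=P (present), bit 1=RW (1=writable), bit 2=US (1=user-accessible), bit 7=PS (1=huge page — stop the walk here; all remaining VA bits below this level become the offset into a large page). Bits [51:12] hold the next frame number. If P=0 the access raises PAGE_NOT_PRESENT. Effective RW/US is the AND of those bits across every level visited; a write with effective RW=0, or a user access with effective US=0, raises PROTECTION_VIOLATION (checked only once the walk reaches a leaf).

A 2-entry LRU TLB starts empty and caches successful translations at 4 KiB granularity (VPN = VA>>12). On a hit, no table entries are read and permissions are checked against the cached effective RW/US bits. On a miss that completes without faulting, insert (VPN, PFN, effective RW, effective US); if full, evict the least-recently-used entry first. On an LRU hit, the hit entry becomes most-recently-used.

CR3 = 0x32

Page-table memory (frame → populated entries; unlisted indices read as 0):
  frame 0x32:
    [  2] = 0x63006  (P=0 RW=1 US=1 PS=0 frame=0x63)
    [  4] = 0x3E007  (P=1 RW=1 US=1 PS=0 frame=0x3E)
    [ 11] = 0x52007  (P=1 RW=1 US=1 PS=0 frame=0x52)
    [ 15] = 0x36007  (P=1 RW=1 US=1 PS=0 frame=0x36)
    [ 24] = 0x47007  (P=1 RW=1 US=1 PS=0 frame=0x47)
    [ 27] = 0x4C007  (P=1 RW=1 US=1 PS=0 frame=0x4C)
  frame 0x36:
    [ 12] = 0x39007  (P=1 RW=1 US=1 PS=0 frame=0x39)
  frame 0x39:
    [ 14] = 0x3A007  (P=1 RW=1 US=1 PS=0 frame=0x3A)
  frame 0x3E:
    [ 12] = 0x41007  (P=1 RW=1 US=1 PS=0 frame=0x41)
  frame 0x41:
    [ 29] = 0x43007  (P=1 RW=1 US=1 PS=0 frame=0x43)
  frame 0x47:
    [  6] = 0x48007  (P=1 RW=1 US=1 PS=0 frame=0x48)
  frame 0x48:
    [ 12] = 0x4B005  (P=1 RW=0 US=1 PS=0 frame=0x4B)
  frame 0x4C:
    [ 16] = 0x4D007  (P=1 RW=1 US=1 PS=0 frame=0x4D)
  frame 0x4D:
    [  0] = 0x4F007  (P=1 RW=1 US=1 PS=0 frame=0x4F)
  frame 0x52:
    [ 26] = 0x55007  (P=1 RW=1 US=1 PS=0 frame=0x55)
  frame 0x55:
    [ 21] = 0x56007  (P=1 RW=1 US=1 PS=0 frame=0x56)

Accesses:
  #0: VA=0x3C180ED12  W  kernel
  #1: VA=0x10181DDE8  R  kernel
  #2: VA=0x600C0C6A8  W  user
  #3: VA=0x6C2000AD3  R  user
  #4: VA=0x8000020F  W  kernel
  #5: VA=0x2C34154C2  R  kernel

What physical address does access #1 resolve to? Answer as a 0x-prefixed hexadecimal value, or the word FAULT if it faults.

Walk each access:
#0 VA=0x3C180ED12 (w,kernel):
  L0: frame=0x32 idx=15 entry=0x36007 [P=1 RW=1 US=1 PS=0]
  L1: frame=0x36 idx=12 entry=0x39007 [P=1 RW=1 US=1 PS=0]
  L2: frame=0x39 idx=14 entry=0x3A007 [P=1 RW=1 US=1 PS=0]
  ✓ 0x3AD12  — 3 lookups
#1 VA=0x10181DDE8 (r,kernel):
  L0: frame=0x32 idx=4 entry=0x3E007 [P=1 RW=1 US=1 PS=0]
  L1: frame=0x3E idx=12 entry=0x41007 [P=1 RW=1 US=1 PS=0]
  L2: frame=0x41 idx=29 entry=0x43007 [P=1 RW=1 US=1 PS=0]
  ✓ 0x43DE8  — 3 lookups
#2 VA=0x600C0C6A8 (w,user):
  L0: frame=0x32 idx=24 entry=0x47007 [P=1 RW=1 US=1 PS=0]
  L1: frame=0x47 idx=6 entry=0x48007 [P=1 RW=1 US=1 PS=0]
  L2: frame=0x48 idx=12 entry=0x4B005 [P=1 RW=0 US=1 PS=0]
  → PROTECTION_VIOLATION  (3 entries read)
#3 VA=0x6C2000AD3 (r,user):
  L0: frame=0x32 idx=27 entry=0x4C007 [P=1 RW=1 US=1 PS=0]
  L1: frame=0x4C idx=16 entry=0x4D007 [P=1 RW=1 US=1 PS=0]
  L2: frame=0x4D idx=0 entry=0x4F007 [P=1 RW=1 US=1 PS=0]
  ✓ 0x4FAD3  — 3 lookups
#4 VA=0x8000020F (w,kernel):
  L0: frame=0x32 idx=2 entry=0x63006 [P=0 RW=1 US=1 PS=0]
  → PAGE_NOT_PRESENT  (1 entries read)
#5 VA=0x2C34154C2 (r,kernel):
  L0: frame=0x32 idx=11 entry=0x52007 [P=1 RW=1 US=1 PS=0]
  L1: frame=0x52 idx=26 entry=0x55007 [P=1 RW=1 US=1 PS=0]
  L2: frame=0x55 idx=21 entry=0x56007 [P=1 RW=1 US=1 PS=0]
  ✓ 0x564C2  — 3 lookups

Access #1 PA: 0x43DE8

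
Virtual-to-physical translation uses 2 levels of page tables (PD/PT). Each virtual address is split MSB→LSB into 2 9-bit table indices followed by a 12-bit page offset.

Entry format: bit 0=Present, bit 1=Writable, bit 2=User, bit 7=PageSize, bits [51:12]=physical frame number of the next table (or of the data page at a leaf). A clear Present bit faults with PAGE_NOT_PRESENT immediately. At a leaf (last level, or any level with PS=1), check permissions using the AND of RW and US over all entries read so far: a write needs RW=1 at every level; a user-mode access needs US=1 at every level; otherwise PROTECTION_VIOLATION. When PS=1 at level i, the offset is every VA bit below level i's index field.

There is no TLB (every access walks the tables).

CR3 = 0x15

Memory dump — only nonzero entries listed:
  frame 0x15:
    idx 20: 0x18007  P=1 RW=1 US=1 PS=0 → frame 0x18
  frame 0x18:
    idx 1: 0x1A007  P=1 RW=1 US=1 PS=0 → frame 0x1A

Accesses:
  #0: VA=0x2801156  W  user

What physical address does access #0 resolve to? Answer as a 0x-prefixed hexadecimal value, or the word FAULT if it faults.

Trace:
#0 VA=0x2801156 (w,user):
  L0 @0x15[20] → 0x18007  P=1,RW=1,US=1,PS=0
  L1 @0x18[1] → 0x1A007  P=1,RW=1,US=1,PS=0
  ⇒ phys 0x1A156  [2 reads]

Access #0 PA: 0x1A156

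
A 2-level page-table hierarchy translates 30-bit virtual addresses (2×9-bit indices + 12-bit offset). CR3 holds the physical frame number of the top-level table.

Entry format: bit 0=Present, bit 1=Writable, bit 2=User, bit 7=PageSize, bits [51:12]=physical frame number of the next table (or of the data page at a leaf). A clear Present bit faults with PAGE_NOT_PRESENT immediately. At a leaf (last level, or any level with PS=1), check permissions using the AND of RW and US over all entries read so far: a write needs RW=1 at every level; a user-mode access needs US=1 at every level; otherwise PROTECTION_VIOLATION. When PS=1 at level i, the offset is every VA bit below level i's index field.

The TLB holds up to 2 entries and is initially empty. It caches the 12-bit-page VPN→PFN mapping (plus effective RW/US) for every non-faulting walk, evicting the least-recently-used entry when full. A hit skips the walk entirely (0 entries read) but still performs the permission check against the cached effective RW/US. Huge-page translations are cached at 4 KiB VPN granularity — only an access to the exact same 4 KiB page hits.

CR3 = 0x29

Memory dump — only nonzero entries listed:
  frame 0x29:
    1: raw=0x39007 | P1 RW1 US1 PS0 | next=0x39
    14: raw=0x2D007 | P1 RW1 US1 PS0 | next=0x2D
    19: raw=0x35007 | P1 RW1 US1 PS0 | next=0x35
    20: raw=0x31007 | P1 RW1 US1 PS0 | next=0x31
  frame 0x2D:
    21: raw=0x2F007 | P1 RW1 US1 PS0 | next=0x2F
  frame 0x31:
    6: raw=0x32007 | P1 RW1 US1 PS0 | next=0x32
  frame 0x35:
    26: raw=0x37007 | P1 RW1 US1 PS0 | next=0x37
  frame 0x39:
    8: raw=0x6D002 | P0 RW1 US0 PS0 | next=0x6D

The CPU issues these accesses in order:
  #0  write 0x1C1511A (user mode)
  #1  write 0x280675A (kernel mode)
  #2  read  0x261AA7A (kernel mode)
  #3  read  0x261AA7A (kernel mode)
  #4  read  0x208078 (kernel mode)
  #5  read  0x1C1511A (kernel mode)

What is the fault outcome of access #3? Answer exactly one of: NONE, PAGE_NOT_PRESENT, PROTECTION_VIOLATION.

Trace:
#0 VA=0x1C1511A (w,user):
  L0 @0x29[14] → 0x2D007  P=1,RW=1,US=1,PS=0
  L1 @0x2D[21] → 0x2F007  P=1,RW=1,US=1,PS=0
  → PA=0x2F11A  (2 entries read)
#1 VA=0x280675A (w,kernel):
  L0 @0x29[20] → 0x31007  P=1,RW=1,US=1,PS=0
  L1 @0x31[6] → 0x32007  P=1,RW=1,US=1,PS=0
  → PA=0x3275A  (2 entries read)
#2 VA=0x261AA7A (r,kernel):
  L0 @0x29[19] → 0x35007  P=1,RW=1,US=1,PS=0
  L1 @0x35[26] → 0x37007  P=1,RW=1,US=1,PS=0
  → PA=0x37A7A  (2 entries read)
#3 VA=0x261AA7A (r,kernel):
  TLB hit vpn=0x261A → PA=0x37A7A
#4 VA=0x208078 (r,kernel):
  L0 @0x29[1] → 0x39007  P=1,RW=1,US=1,PS=0
  L1 @0x39[8] → 0x6D002  P=0,RW=1,US=0,PS=0
  → PAGE_NOT_PRESENT  (2 entries read)
#5 VA=0x1C1511A (r,kernel):
  L0 @0x29[14] → 0x2D007  P=1,RW=1,US=1,PS=0
  L1 @0x2D[21] → 0x2F007  P=1,RW=1,US=1,PS=0
  → PA=0x2F11A  (2 entries read)

Access #3 fault: NONE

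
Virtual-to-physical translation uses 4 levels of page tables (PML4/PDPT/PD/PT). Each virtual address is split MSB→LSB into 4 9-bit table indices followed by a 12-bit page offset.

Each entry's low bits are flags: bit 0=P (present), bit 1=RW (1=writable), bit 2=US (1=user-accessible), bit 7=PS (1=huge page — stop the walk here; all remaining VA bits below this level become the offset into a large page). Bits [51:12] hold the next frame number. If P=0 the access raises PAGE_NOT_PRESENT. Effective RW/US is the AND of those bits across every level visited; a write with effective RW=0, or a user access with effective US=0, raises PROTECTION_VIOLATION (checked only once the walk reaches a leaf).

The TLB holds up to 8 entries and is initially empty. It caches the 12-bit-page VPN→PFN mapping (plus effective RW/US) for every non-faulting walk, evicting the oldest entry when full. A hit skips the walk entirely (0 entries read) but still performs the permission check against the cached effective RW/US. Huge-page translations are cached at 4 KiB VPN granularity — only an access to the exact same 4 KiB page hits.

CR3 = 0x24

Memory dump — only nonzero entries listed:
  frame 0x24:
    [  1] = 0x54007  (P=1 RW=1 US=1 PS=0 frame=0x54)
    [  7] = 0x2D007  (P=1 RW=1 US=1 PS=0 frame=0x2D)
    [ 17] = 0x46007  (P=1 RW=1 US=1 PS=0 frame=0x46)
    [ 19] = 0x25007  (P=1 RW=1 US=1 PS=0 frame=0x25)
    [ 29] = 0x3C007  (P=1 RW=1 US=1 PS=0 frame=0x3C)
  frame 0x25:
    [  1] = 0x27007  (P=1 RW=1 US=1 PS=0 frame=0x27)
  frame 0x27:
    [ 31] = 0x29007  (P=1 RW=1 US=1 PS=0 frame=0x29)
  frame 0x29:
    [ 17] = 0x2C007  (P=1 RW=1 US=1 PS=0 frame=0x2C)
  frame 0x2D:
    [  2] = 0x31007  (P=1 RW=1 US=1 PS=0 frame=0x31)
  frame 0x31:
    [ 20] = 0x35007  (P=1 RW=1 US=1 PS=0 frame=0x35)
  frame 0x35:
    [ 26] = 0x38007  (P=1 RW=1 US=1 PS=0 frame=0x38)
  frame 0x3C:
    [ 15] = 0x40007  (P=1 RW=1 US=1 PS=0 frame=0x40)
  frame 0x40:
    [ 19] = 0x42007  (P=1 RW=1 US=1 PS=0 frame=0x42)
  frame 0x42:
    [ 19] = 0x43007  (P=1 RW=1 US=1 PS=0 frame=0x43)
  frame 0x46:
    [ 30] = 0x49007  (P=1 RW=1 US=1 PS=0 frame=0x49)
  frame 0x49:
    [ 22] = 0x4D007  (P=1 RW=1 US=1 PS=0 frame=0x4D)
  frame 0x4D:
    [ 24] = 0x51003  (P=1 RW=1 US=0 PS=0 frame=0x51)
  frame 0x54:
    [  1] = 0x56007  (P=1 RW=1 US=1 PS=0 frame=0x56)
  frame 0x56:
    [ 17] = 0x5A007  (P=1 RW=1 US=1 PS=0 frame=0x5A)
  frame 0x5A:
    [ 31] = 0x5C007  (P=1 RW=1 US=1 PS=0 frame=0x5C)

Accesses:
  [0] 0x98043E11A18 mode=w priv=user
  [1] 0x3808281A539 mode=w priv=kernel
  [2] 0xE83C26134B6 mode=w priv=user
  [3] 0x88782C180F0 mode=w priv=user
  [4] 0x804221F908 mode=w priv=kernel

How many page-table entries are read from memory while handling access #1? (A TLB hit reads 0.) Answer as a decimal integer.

Per-access translation:
#0 VA=0x98043E11A18 (w,user):
  L0 @0x24[19] → 0x25007  P=1,RW=1,US=1,PS=0
  L1 @0x25[1] → 0x27007  P=1,RW=1,US=1,PS=0
  L2 @0x27[31] → 0x29007  P=1,RW=1,US=1,PS=0
  L3 @0x29[17] → 0x2C007  P=1,RW=1,US=1,PS=0
  ✓ 0x2CA18  — 4 lookups
#1 VA=0x3808281A539 (w,kernel):
  L0 @0x24[7] → 0x2D007  P=1,RW=1,US=1,PS=0
  L1 @0x2D[2] → 0x31007  P=1,RW=1,US=1,PS=0
  L2 @0x31[20] → 0x35007  P=1,RW=1,US=1,PS=0
  L3 @0x35[26] → 0x38007  P=1,RW=1,US=1,PS=0
  ✓ 0x38539  — 4 lookups
#2 VA=0xE83C26134B6 (w,user):
  L0 @0x24[29] → 0x3C007  P=1,RW=1,US=1,PS=0
  L1 @0x3C[15] → 0x40007  P=1,RW=1,US=1,PS=0
  L2 @0x40[19] → 0x42007  P=1,RW=1,US=1,PS=0
  L3 @0x42[19] → 0x43007  P=1,RW=1,US=1,PS=0
  ✓ 0x434B6  — 4 lookups
#3 VA=0x88782C180F0 (w,user):
  L0 @0x24[17] → 0x46007  P=1,RW=1,US=1,PS=0
  L1 @0x46[30] → 0x49007  P=1,RW=1,US=1,PS=0
  L2 @0x49[22] → 0x4D007  P=1,RW=1,US=1,PS=0
  L3 @0x4D[24] → 0x51003  P=1,RW=1,US=0,PS=0
  ✗ PROTECTION_VIOLATION  [4 reads]
#4 VA=0x804221F908 (w,kernel):
  L0 @0x24[1] → 0x54007  P=1,RW=1,US=1,PS=0
  L1 @0x54[1] → 0x56007  P=1,RW=1,US=1,PS=0
  L2 @0x56[17] → 0x5A007  P=1,RW=1,US=1,PS=0
  L3 @0x5A[31] → 0x5C007  P=1,RW=1,US=1,PS=0
  ✓ 0x5C908  — 4 lookups

Entries read for #1: 4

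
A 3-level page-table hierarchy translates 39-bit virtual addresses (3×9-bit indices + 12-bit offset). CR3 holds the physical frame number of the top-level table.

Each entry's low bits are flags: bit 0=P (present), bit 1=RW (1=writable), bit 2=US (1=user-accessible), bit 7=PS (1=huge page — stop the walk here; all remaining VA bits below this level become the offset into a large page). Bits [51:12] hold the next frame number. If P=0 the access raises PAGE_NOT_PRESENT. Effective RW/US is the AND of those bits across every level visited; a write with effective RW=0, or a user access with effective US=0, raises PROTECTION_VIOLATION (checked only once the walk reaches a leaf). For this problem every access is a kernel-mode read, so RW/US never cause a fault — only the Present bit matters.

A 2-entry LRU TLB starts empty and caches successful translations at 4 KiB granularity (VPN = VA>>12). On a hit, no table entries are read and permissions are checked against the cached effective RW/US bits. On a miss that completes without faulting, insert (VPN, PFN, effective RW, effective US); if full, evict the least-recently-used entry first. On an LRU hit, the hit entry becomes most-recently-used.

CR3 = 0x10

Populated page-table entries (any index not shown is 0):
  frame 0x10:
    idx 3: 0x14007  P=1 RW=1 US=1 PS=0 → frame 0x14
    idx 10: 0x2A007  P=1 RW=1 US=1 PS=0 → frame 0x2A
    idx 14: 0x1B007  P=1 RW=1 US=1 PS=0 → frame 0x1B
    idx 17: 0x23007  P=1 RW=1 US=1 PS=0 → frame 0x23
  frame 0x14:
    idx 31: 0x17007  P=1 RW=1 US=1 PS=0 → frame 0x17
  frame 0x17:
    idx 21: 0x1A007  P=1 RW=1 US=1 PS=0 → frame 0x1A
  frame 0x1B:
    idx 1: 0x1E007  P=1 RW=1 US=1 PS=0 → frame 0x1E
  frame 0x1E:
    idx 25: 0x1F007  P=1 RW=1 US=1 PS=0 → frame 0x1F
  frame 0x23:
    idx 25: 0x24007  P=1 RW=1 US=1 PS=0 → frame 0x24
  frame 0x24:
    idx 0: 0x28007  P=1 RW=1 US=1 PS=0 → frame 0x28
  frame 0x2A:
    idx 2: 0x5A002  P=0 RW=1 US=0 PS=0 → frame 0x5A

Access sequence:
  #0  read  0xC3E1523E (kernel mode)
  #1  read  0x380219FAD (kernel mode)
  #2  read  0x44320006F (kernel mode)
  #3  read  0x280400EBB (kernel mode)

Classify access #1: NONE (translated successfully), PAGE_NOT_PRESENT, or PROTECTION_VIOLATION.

Per-access translation:
#0 VA=0xC3E1523E (r,kernel):
  lvl0: tbl 0x10, slot 3 ⇒ 0x14007 (P1/RW1/US1/PS0)
  lvl1: tbl 0x14, slot 31 ⇒ 0x17007 (P1/RW1/US1/PS0)
  lvl2: tbl 0x17, slot 21 ⇒ 0x1A007 (P1/RW1/US1/PS0)
  ✓ 0x1A23E  — 3 lookups
#1 VA=0x380219FAD (r,kernel):
  lvl0: tbl 0x10, slot 14 ⇒ 0x1B007 (P1/RW1/US1/PS0)
  lvl1: tbl 0x1B, slot 1 ⇒ 0x1E007 (P1/RW1/US1/PS0)
  lvl2: tbl 0x1E, slot 25 ⇒ 0x1F007 (P1/RW1/US1/PS0)
  ✓ 0x1FFAD  — 3 lookups
#2 VA=0x44320006F (r,kernel):
  lvl0: tbl 0x10, slot 17 ⇒ 0x23007 (P1/RW1/US1/PS0)
  lvl1: tbl 0x23, slot 25 ⇒ 0x24007 (P1/RW1/US1/PS0)
  lvl2: tbl 0x24, slot 0 ⇒ 0x28007 (P1/RW1/US1/PS0)
  ✓ 0x2806F  — 3 lookups
#3 VA=0x280400EBB (r,kernel):
  lvl0: tbl 0x10, slot 10 ⇒ 0x2A007 (P1/RW1/US1/PS0)
  lvl1: tbl 0x2A, slot 2 ⇒ 0x5A002 (P0/RW1/US0/PS0)
  ⇒ fault: PAGE_NOT_PRESENT  — 2 lookups

Access #1 fault: NONE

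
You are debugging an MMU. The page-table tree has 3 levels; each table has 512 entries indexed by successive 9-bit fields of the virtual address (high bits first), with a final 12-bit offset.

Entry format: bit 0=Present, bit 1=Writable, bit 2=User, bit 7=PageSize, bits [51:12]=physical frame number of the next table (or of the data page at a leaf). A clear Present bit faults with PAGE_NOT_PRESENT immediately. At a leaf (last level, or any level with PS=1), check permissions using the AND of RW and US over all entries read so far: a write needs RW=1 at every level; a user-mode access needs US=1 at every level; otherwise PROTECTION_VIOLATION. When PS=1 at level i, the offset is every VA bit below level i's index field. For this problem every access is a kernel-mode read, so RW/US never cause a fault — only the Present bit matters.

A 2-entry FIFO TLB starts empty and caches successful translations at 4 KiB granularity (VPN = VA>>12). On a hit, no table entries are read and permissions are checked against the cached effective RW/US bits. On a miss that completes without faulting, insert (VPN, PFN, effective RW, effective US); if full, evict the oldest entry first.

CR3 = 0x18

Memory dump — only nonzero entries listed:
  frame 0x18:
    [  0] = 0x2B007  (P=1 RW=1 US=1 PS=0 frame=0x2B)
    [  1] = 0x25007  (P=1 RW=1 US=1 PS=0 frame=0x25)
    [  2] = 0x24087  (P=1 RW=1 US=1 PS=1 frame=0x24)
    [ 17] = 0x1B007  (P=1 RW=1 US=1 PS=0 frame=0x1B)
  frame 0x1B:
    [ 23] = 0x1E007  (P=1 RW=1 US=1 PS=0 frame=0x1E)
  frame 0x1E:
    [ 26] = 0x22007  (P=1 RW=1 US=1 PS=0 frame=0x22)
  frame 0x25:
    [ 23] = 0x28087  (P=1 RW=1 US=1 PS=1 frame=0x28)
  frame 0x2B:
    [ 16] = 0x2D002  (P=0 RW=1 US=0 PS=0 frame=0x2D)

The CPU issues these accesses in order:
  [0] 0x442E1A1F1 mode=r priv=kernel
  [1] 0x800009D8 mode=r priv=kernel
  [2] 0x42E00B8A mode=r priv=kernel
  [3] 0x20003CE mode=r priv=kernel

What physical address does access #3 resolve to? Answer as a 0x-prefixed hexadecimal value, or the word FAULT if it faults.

Per-access translation:
#0 VA=0x442E1A1F1 (r,kernel):
  [0] read 0x18 idx=17: raw=0x1B007 flags P=1 W=1 U=1 S=0
  [1] read 0x1B idx=23: raw=0x1E007 flags P=1 W=1 U=1 S=0
  [2] read 0x1E idx=26: raw=0x22007 flags P=1 W=1 U=1 S=0
  ⇒ phys 0x221F1  [3 reads]
#1 VA=0x800009D8 (r,kernel):
  [0] read 0x18 idx=2: raw=0x24087 flags P=1 W=1 U=1 S=1
  ⇒ phys 0x249D8 (huge @L0)  [1 reads]
#2 VA=0x42E00B8A (r,kernel):
  [0] read 0x18 idx=1: raw=0x25007 flags P=1 W=1 U=1 S=0
  [1] read 0x25 idx=23: raw=0x28087 flags P=1 W=1 U=1 S=1
  ⇒ phys 0x28B8A (huge @L1)  [2 reads]
#3 VA=0x20003CE (r,kernel):
  [0] read 0x18 idx=0: raw=0x2B007 flags P=1 W=1 U=1 S=0
  [1] read 0x2B idx=16: raw=0x2D002 flags P=0 W=1 U=0 S=0
  → PAGE_NOT_PRESENT  (2 entries read)

Access #3 PA: FAULT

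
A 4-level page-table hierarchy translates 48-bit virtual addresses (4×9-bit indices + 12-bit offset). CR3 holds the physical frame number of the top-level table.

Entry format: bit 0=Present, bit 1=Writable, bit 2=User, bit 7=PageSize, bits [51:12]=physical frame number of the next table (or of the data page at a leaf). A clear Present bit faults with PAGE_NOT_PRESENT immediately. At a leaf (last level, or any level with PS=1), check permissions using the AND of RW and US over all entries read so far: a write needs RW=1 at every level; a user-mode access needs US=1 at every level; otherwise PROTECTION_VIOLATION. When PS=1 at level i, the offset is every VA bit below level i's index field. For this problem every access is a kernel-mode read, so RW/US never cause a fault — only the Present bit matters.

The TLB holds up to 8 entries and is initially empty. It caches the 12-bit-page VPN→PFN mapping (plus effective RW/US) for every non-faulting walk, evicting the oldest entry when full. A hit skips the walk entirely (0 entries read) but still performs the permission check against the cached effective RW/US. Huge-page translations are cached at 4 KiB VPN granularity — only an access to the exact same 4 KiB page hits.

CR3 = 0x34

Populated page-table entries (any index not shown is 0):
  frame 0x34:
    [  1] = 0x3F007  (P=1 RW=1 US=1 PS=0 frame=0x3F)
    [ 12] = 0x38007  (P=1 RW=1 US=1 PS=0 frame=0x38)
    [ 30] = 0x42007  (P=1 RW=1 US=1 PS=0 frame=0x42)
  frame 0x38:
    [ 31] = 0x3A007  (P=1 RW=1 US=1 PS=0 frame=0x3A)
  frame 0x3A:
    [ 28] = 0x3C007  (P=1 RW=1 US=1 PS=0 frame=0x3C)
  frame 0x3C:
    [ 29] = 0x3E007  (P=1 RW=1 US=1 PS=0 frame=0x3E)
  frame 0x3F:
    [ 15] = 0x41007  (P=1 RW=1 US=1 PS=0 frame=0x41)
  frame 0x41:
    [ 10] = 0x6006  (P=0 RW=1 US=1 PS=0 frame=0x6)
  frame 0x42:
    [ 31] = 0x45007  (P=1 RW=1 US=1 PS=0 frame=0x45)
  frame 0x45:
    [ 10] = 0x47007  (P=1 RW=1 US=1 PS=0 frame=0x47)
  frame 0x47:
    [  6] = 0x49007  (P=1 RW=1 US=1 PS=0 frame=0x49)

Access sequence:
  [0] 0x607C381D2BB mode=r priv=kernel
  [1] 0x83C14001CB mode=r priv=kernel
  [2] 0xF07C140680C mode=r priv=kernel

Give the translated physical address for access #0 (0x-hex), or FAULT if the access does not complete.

Per-access translation:
#0 VA=0x607C381D2BB (r,kernel):
  lvl0: tbl 0x34, slot 12 ⇒ 0x38007 (P1/RW1/US1/PS0)
  lvl1: tbl 0x38, slot 31 ⇒ 0x3A007 (P1/RW1/US1/PS0)
  lvl2: tbl 0x3A, slot 28 ⇒ 0x3C007 (P1/RW1/US1/PS0)
  lvl3: tbl 0x3C, slot 29 ⇒ 0x3E007 (P1/RW1/US1/PS0)
  → PA=0x3E2BB  (4 entries read)
#1 VA=0x83C14001CB (r,kernel):
  lvl0: tbl 0x34, slot 1 ⇒ 0x3F007 (P1/RW1/US1/PS0)
  lvl1: tbl 0x3F, slot 15 ⇒ 0x41007 (P1/RW1/US1/PS0)
  lvl2: tbl 0x41, slot 10 ⇒ 0x6006 (P0/RW1/US1/PS0)
  → PAGE_NOT_PRESENT  (3 entries read)
#2 VA=0xF07C140680C (r,kernel):
  lvl0: tbl 0x34, slot 30 ⇒ 0x42007 (P1/RW1/US1/PS0)
  lvl1: tbl 0x42, slot 31 ⇒ 0x45007 (P1/RW1/US1/PS0)
  lvl2: tbl 0x45, slot 10 ⇒ 0x47007 (P1/RW1/US1/PS0)
  lvl3: tbl 0x47, slot 6 ⇒ 0x49007 (P1/RW1/US1/PS0)
  → PA=0x4980C  (4 entries read)

Access #0 PA: 0x3E2BB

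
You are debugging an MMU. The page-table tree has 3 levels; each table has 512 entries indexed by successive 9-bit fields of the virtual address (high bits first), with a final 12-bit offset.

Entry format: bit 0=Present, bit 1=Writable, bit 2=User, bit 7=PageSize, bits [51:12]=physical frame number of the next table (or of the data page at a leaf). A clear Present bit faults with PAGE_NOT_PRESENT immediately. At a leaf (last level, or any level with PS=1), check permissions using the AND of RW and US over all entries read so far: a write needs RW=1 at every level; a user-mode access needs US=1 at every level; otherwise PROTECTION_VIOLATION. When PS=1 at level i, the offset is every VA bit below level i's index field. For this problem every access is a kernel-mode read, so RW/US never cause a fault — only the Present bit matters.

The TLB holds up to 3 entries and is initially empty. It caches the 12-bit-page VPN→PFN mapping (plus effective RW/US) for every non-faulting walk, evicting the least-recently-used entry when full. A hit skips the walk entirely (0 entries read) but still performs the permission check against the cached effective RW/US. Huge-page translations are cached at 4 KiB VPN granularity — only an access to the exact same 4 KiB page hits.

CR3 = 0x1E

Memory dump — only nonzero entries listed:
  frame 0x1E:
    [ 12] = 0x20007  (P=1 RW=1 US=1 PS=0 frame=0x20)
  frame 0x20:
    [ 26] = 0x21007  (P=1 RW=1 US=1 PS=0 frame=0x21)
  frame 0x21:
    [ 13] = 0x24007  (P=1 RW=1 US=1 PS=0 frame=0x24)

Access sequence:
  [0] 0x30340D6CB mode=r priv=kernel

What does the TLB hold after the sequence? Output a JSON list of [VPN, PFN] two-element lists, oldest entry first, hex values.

Per-access translation:
#0 VA=0x30340D6CB (r,kernel):
  L0: frame=0x1E idx=12 entry=0x20007 [P=1 RW=1 US=1 PS=0]
  L1: frame=0x20 idx=26 entry=0x21007 [P=1 RW=1 US=1 PS=0]
  L2: frame=0x21 idx=13 entry=0x24007 [P=1 RW=1 US=1 PS=0]
  ⇒ phys 0x246CB  [3 reads]

TLB: [["0x30340D", "0x24"]]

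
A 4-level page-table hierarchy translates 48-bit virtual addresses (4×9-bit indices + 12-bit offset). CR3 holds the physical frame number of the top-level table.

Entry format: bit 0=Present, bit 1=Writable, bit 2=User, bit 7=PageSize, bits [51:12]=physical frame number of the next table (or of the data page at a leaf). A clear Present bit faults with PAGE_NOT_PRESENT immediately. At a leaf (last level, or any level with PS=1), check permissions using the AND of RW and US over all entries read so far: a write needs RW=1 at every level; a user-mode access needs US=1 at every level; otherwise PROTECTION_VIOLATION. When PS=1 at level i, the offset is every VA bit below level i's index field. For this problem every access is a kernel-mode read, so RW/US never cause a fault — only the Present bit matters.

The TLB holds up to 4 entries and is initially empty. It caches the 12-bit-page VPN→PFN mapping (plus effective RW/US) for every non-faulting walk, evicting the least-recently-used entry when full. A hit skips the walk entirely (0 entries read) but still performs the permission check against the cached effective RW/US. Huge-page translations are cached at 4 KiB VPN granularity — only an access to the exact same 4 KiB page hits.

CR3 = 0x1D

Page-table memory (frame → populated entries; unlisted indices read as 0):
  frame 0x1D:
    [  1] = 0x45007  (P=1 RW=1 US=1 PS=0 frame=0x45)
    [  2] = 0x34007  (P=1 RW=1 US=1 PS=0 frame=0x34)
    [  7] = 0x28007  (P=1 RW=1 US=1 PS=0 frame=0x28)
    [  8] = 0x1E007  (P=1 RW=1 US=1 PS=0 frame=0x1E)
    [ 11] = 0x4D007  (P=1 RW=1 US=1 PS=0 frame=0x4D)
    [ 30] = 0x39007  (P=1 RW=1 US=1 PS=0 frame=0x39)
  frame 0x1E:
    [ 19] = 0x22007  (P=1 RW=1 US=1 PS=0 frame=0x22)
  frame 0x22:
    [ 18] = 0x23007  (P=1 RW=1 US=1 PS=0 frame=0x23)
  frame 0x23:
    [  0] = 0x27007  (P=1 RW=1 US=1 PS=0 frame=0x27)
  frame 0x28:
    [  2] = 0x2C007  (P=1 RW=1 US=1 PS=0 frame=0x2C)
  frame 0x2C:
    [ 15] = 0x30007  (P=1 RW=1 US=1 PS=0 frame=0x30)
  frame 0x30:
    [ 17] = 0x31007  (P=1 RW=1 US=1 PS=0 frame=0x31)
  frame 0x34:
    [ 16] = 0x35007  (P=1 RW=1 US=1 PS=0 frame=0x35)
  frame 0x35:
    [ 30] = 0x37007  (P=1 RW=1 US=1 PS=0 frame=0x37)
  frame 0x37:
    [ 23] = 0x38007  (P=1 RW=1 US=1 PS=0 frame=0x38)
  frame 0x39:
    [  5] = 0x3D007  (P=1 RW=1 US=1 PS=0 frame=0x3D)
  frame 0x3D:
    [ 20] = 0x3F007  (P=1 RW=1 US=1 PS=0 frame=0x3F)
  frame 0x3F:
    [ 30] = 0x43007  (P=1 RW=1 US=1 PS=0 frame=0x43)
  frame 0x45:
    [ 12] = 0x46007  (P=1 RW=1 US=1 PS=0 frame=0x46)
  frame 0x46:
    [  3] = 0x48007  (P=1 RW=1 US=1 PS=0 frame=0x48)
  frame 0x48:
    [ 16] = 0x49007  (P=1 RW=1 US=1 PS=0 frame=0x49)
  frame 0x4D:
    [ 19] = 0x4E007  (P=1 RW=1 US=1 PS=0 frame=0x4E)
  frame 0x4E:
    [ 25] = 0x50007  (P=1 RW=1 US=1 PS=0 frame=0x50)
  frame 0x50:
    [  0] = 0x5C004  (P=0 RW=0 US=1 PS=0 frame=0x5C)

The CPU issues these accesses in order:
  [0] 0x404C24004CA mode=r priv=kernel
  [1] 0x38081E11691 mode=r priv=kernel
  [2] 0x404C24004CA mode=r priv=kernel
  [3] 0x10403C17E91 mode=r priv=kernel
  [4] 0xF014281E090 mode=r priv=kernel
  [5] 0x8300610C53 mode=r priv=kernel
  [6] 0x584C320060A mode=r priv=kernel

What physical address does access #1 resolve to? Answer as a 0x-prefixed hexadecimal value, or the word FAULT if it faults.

Per-access translation:
#0 VA=0x404C24004CA (r,kernel):
  [0] read 0x1D idx=8: raw=0x1E007 flags P=1 W=1 U=1 S=0
  [1] read 0x1E idx=19: raw=0x22007 flags P=1 W=1 U=1 S=0
  [2] read 0x22 idx=18: raw=0x23007 flags P=1 W=1 U=1 S=0
  [3] read 0x23 idx=0: raw=0x27007 flags P=1 W=1 U=1 S=0
  ⇒ phys 0x274CA  [4 reads]
#1 VA=0x38081E11691 (r,kernel):
  [0] read 0x1D idx=7: raw=0x28007 flags P=1 W=1 U=1 S=0
  [1] read 0x28 idx=2: raw=0x2C007 flags P=1 W=1 U=1 S=0
  [2] read 0x2C idx=15: raw=0x30007 flags P=1 W=1 U=1 S=0
  [3] read 0x30 idx=17: raw=0x31007 flags P=1 W=1 U=1 S=0
  ⇒ phys 0x31691  [4 reads]
#2 VA=0x404C24004CA (r,kernel):
  TLB hit vpn=0x404C2400 → PA=0x274CA
#3 VA=0x10403C17E91 (r,kernel):
  [0] read 0x1D idx=2: raw=0x34007 flags P=1 W=1 U=1 S=0
  [1] read 0x34 idx=16: raw=0x35007 flags P=1 W=1 U=1 S=0
  [2] read 0x35 idx=30: raw=0x37007 flags P=1 W=1 U=1 S=0
  [3] read 0x37 idx=23: raw=0x38007 flags P=1 W=1 U=1 S=0
  ⇒ phys 0x38E91  [4 reads]
#4 VA=0xF014281E090 (r,kernel):
  [0] read 0x1D idx=30: raw=0x39007 flags P=1 W=1 U=1 S=0
  [1] read 0x39 idx=5: raw=0x3D007 flags P=1 W=1 U=1 S=0
  [2] read 0x3D idx=20: raw=0x3F007 flags P=1 W=1 U=1 S=0
  [3] read 0x3F idx=30: raw=0x43007 flags P=1 W=1 U=1 S=0
  ⇒ phys 0x43090  [4 reads]
#5 VA=0x8300610C53 (r,kernel):
  [0] read 0x1D idx=1: raw=0x45007 flags P=1 W=1 U=1 S=0
  [1] read 0x45 idx=12: raw=0x46007 flags P=1 W=1 U=1 S=0
  [2] read 0x46 idx=3: raw=0x48007 flags P=1 W=1 U=1 S=0
  [3] read 0x48 idx=16: raw=0x49007 flags P=1 W=1 U=1 S=0
  ⇒ phys 0x49C53  [4 reads]
#6 VA=0x584C320060A (r,kernel):
  [0] read 0x1D idx=11: raw=0x4D007 flags P=1 W=1 U=1 S=0
  [1] read 0x4D idx=19: raw=0x4E007 flags P=1 W=1 U=1 S=0
  [2] read 0x4E idx=25: raw=0x50007 flags P=1 W=1 U=1 S=0
  [3] read 0x50 idx=0: raw=0x5C004 flags P=0 W=0 U=1 S=0
  → PAGE_NOT_PRESENT  (4 entries read)

Access #1 PA: 0x31691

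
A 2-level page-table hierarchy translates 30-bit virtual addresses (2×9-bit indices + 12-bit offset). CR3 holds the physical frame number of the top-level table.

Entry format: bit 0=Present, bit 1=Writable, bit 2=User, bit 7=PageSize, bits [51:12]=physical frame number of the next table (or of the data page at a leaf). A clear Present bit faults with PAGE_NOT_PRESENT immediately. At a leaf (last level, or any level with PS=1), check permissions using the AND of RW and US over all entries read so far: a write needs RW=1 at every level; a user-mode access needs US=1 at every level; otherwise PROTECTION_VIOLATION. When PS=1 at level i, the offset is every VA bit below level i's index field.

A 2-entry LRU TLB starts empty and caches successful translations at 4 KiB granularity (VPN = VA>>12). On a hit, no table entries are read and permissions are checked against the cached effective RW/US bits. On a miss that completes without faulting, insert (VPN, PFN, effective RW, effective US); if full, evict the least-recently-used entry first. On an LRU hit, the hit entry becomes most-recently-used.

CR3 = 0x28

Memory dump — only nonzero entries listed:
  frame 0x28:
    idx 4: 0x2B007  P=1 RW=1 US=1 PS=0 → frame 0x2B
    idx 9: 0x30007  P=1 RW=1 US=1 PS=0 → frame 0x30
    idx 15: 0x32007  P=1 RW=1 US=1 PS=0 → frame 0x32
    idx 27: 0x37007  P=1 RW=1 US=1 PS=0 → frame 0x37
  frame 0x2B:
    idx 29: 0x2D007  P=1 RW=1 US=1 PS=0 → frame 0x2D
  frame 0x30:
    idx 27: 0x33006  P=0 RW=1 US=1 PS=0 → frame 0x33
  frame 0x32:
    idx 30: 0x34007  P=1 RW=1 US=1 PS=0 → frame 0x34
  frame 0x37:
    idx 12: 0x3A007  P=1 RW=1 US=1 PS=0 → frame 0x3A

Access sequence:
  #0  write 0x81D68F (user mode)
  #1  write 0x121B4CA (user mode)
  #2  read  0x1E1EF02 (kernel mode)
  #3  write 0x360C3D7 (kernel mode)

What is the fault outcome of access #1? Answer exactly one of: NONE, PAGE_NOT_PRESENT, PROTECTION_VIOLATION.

Walk each access:
#0 VA=0x81D68F (w,user):
  [0] read 0x28 idx=4: raw=0x2B007 flags P=1 W=1 U=1 S=0
  [1] read 0x2B idx=29: raw=0x2D007 flags P=1 W=1 U=1 S=0
  ✓ 0x2D68F  — 2 lookups
#1 VA=0x121B4CA (w,user):
  [0] read 0x28 idx=9: raw=0x30007 flags P=1 W=1 U=1 S=0
  [1] read 0x30 idx=27: raw=0x33006 flags P=0 W=1 U=1 S=0
  ⇒ fault: PAGE_NOT_PRESENT  — 2 lookups
#2 VA=0x1E1EF02 (r,kernel):
  [0] read 0x28 idx=15: raw=0x32007 flags P=1 W=1 U=1 S=0
  [1] read 0x32 idx=30: raw=0x34007 flags P=1 W=1 U=1 S=0
  ✓ 0x34F02  — 2 lookups
#3 VA=0x360C3D7 (w,kernel):
  [0] read 0x28 idx=27: raw=0x37007 flags P=1 W=1 U=1 S=0
  [1] read 0x37 idx=12: raw=0x3A007 flags P=1 W=1 U=1 S=0
  ✓ 0x3A3D7  — 2 lookups

Access #1 fault: PAGE_NOT_PRESENT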